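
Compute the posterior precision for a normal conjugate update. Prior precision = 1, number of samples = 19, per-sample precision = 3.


tau_post = tau_0 + n * tau
= 1 + 19 * 3 = 58

58


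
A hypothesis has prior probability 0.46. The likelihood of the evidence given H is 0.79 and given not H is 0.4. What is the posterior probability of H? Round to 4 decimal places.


Using Bayes' theorem:
P(E) = 0.46 * 0.79 + 0.54 * 0.4
P(E) = 0.5794
P(H|E) = (0.46 * 0.79) / 0.5794 = 0.6272

0.6272


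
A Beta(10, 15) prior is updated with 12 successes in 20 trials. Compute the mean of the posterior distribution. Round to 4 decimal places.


After update: Beta(22, 23)
Mean = 22 / (22 + 23) = 22 / 45
= 0.4889

0.4889


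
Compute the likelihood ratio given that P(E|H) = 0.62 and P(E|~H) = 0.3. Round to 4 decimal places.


LR = P(E|H) / P(E|~H)
= 0.62 / 0.3 = 2.0667

2.0667


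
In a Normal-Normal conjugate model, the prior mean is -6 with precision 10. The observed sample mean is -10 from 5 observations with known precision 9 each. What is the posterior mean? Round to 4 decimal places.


Posterior precision = tau0 + n*tau = 10 + 5*9 = 55
Posterior mean = (tau0*mu0 + n*tau*xbar) / posterior_precision
= (10*-6 + 5*9*-10) / 55
= -510 / 55 = -9.2727

-9.2727


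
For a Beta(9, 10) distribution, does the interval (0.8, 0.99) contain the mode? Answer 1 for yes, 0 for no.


Mode of Beta(a,b) = (a-1)/(a+b-2)
= (9-1)/(9+10-2) = 0.4706
Check: 0.8 <= 0.4706 <= 0.99?
Result: 0

0


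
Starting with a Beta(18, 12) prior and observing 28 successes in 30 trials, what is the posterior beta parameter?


Posterior beta = prior beta + failures
Failures = 30 - 28 = 2
beta_post = 12 + 2 = 14

14


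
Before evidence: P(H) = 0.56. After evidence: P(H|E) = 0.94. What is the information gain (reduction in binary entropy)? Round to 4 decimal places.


Prior entropy = 0.9896
Posterior entropy = 0.3274
Information gain = 0.9896 - 0.3274 = 0.6621

0.6621


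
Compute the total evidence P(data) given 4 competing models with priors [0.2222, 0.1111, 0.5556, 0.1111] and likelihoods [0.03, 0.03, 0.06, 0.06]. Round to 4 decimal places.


Marginal likelihood = sum P(model_i) * P(data|model_i)
Model 1: 0.2222 * 0.03 = 0.0067
Model 2: 0.1111 * 0.03 = 0.0033
Model 3: 0.5556 * 0.06 = 0.0333
Model 4: 0.1111 * 0.06 = 0.0067
Total = 0.05

0.05


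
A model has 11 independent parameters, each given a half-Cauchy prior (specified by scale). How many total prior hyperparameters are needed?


Each half-Cauchy prior needs 1 hyperparameter (scale).
Total = 1 * 11 = 11

11


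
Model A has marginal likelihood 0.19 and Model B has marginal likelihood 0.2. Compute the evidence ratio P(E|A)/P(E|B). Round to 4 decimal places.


Evidence ratio = P(E|A) / P(E|B)
= 0.19 / 0.2
= 0.95

0.95


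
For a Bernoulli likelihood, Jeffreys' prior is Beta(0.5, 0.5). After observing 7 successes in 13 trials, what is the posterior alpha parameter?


Jeffreys' prior for Bernoulli is Beta(0.5, 0.5).
Posterior is Beta(0.5 + k, 0.5 + n - k).
Posterior alpha = 0.5 + k = 0.5 + 7 = 7.5

7.5


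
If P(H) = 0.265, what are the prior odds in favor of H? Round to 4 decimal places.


Prior odds = P(H) / (1 - P(H))
= 0.265 / 0.735
= 0.3605

0.3605


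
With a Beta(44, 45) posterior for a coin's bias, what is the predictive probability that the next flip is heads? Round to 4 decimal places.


The predictive probability equals the posterior mean.
P(next = heads) = alpha / (alpha + beta)
= 44 / 89 = 0.4944

0.4944


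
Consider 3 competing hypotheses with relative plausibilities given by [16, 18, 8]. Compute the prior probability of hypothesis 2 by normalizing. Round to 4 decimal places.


Sum of weights = 16 + 18 + 8 = 42
Normalized prior for H2 = 18 / 42
= 0.4286

0.4286


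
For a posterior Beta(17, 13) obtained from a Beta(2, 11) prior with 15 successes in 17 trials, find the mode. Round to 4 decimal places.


Mode = (alpha - 1) / (alpha + beta - 2)
= 16 / 28
= 0.5714

0.5714


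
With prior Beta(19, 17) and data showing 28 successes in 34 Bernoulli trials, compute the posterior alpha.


Conjugate update: alpha_posterior = alpha_prior + k
= 19 + 28 = 47

47


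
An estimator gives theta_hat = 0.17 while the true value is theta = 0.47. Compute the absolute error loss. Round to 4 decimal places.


The absolute error loss is |theta_hat - theta|
= |0.17 - 0.47|
= 0.3

0.3


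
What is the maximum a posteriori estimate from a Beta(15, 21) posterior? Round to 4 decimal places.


The MAP estimate equals the mode of the distribution.
Mode of Beta(a,b) = (a-1)/(a+b-2)
= 14/34
= 0.4118

0.4118


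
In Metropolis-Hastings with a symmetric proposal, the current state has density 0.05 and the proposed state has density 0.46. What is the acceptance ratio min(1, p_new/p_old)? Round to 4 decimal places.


Ratio = p_new / p_old = 0.46 / 0.05 = 9.2
Acceptance = min(1, 9.2) = 1.0

1.0


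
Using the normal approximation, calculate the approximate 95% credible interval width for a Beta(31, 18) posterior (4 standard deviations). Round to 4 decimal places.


Var(Beta) = 31*18/(49^2 * 50) = 0.0046
SD = 0.0682
Width ~ 4*SD = 0.2727

0.2727


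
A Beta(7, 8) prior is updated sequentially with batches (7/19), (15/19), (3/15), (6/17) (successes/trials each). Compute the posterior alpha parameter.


Sequential conjugate updating is equivalent to a single batch update.
Total successes across all batches = 31
alpha_posterior = alpha_prior + total_successes = 7 + 31
= 38

38


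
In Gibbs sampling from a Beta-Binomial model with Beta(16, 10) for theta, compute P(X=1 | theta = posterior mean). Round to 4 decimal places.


Posterior mean = alpha/(alpha+beta) = 16/26 = 0.6154
P(X=1|theta=mean) = theta = 0.6154

0.6154


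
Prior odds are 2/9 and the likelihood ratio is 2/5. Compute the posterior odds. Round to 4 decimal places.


Posterior odds = prior odds * likelihood ratio
= (2/9) * (2/5)
= 4 / 45
= 0.0889

0.0889


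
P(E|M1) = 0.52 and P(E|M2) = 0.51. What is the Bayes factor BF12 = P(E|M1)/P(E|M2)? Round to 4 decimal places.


Bayes factor BF12 = P(E|M1) / P(E|M2)
= 0.52 / 0.51
= 1.0196

1.0196


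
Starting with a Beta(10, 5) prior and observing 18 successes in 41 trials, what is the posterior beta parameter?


Posterior beta = prior beta + failures
Failures = 41 - 18 = 23
beta_post = 5 + 23 = 28

28


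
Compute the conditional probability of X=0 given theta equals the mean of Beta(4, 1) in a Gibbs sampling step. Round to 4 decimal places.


Mean of Beta(4, 1) = 0.8
P(X=0 | theta=0.8) = 0.2

0.2


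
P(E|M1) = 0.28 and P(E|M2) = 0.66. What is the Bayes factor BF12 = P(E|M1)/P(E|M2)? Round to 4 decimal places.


Bayes factor BF12 = P(E|M1) / P(E|M2)
= 0.28 / 0.66
= 0.4242

0.4242


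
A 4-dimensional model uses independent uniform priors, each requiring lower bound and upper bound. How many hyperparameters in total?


Per parameter: 2 (lower bound and upper bound).
Total = 4 * 2 = 8

8


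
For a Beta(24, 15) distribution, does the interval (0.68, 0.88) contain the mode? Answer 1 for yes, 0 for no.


Mode of Beta(a,b) = (a-1)/(a+b-2)
= (24-1)/(24+15-2) = 0.6216
Check: 0.68 <= 0.6216 <= 0.88?
Result: 0

0


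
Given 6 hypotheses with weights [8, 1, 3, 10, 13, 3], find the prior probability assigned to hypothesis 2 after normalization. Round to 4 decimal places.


To normalize, divide each weight by the sum of all weights.
Sum = 38
Prior(H2) = 1/38 = 0.0263

0.0263


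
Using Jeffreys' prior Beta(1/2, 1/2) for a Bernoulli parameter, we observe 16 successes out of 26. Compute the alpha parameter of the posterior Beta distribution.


Conjugate update: Beta(0.5 + k, 0.5 + n - k).
k = 16, n - k = 10
Posterior alpha = 0.5 + k = 0.5 + 16 = 16.5

16.5


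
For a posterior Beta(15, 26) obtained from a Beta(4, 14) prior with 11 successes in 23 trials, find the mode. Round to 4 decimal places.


Mode = (alpha - 1) / (alpha + beta - 2)
= 14 / 39
= 0.359

0.359


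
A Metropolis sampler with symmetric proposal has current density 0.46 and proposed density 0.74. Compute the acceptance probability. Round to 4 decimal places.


For symmetric proposals, acceptance = min(1, pi(x*)/pi(x))
= min(1, 0.74/0.46)
= min(1, 1.6087) = 1.0

1.0


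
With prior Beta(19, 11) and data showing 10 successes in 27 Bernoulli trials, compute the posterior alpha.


Conjugate update: alpha_posterior = alpha_prior + k
= 19 + 10 = 29

29


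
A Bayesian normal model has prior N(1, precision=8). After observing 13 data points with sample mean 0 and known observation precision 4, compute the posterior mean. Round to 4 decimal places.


Posterior mean = (prior_precision * prior_mean + n * data_precision * data_mean) / (prior_precision + n * data_precision)
Numerator = 8*1 + 13*4*0 = 8
Denominator = 8 + 13*4 = 60
Posterior mean = 0.1333

0.1333


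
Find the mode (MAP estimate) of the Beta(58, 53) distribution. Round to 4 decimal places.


For Beta(a,b) with a,b > 1:
Mode = (a-1)/(a+b-2) = (58-1)/(111-2)
= 57/109 = 0.5229

0.5229


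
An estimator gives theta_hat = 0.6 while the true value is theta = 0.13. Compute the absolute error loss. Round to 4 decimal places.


The absolute error loss is |theta_hat - theta|
= |0.6 - 0.13|
= 0.47

0.47


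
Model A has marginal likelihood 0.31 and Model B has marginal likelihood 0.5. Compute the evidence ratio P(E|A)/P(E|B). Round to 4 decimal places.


Evidence ratio = P(E|A) / P(E|B)
= 0.31 / 0.5
= 0.62

0.62


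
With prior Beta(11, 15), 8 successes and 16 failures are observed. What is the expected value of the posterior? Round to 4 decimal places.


Posterior = Beta(19, 31)
E[theta] = alpha/(alpha+beta)
= 19/50 = 0.38

0.38


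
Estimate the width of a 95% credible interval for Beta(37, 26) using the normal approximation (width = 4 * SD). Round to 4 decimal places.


For Beta(a,b): Var = ab/((a+b)^2(a+b+1))
Var = 0.0038, SD = 0.0615
Approximate 95% CI width = 4 * 0.0615 = 0.2462

0.2462


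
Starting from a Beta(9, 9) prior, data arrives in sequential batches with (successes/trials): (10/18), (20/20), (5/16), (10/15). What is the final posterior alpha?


In sequential Bayesian updating, we sum all successes.
Total successes = 45
Final alpha = 9 + 45 = 54

54


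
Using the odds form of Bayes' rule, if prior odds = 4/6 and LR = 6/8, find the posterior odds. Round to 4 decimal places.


Bayes' rule in odds form: posterior odds = prior odds * LR
= (4 * 6) / (6 * 8)
= 24/48 = 0.5

0.5


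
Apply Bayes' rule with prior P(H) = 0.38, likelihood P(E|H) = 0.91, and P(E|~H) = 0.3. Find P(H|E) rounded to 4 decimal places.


Step 1: Compute marginal P(E) = P(E|H)P(H) + P(E|~H)P(~H)
= 0.91*0.38 + 0.3*0.62 = 0.5318
Step 2: P(H|E) = P(E|H)P(H)/P(E) = 0.3458/0.5318
= 0.6502

0.6502


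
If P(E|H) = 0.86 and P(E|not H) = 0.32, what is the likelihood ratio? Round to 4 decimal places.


Likelihood ratio = P(E|H) / P(E|not H)
= 0.86 / 0.32
= 2.6875

2.6875


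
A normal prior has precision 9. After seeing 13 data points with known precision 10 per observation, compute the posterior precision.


In the conjugate normal model, precisions add:
tau_posterior = tau_prior + n * tau_data
= 9 + 13*10 = 139

139


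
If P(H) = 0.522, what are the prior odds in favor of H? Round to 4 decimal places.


Prior odds = P(H) / (1 - P(H))
= 0.522 / 0.478
= 1.0921

1.0921


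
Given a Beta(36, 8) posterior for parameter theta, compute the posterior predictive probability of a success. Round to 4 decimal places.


For a Beta-Bernoulli model, the predictive probability is the mean:
P(success) = 36/(36+8) = 36/44 = 0.8182

0.8182


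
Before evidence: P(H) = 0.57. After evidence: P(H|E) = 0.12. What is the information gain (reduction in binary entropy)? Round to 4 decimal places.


Prior entropy = 0.9858
Posterior entropy = 0.5294
Information gain = 0.9858 - 0.5294 = 0.4565

0.4565


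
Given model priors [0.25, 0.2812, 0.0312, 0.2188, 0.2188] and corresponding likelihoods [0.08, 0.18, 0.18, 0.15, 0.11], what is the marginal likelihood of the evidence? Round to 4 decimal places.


P(E) = sum_i P(M_i) P(E|M_i)
= 0.02 + 0.0506 + 0.0056 + 0.0328 + 0.0241
= 0.1331

0.1331


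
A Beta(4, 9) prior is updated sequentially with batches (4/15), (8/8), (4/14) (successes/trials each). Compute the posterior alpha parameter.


Sequential conjugate updating is equivalent to a single batch update.
Total successes across all batches = 16
alpha_posterior = alpha_prior + total_successes = 4 + 16
= 20

20


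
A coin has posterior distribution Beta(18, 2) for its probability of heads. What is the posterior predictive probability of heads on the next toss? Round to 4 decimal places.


Posterior predictive = E[theta] = alpha/(alpha+beta)
= 18/20
= 0.9

0.9


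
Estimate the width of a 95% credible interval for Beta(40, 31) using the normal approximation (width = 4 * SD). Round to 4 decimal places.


For Beta(a,b): Var = ab/((a+b)^2(a+b+1))
Var = 0.0034, SD = 0.0585
Approximate 95% CI width = 4 * 0.0585 = 0.2338

0.2338


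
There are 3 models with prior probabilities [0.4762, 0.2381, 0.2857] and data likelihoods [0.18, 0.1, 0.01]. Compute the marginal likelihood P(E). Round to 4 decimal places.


P(E) = sum over models of P(M_i) * P(E|M_i)
= 0.4762*0.18 + 0.2381*0.1 + 0.2857*0.01
= 0.1124

0.1124


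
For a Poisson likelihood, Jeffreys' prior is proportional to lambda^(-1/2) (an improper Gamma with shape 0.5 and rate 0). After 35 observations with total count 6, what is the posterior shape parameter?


Jeffreys' prior for Poisson is proportional to lambda^(-1/2).
Posterior is Gamma(0.5 + S, 0 + n) = Gamma(0.5 + 6, 35).
Posterior shape = 0.5 + S = 0.5 + 6 = 6.5

6.5


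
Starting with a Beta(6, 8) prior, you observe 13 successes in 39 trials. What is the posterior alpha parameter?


For a Beta-Binomial conjugate model:
Posterior alpha = prior alpha + number of successes
= 6 + 13 = 19

19


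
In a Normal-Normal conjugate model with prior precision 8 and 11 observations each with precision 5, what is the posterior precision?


Posterior precision = prior precision + n * observation precision
= 8 + 11 * 5
= 8 + 55 = 63

63


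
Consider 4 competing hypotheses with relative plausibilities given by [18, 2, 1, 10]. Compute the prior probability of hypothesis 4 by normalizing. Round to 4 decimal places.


Sum of weights = 18 + 2 + 1 + 10 = 31
Normalized prior for H4 = 10 / 31
= 0.3226

0.3226


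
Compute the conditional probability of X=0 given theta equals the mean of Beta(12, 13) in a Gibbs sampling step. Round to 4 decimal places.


Mean of Beta(12, 13) = 0.48
P(X=0 | theta=0.48) = 0.52

0.52


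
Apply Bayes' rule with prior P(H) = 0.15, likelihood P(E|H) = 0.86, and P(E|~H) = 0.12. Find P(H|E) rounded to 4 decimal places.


Step 1: Compute marginal P(E) = P(E|H)P(H) + P(E|~H)P(~H)
= 0.86*0.15 + 0.12*0.85 = 0.231
Step 2: P(H|E) = P(E|H)P(H)/P(E) = 0.129/0.231
= 0.5584

0.5584


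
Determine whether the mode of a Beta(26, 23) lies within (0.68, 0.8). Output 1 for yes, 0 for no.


First find the mode: (a-1)/(a+b-2) = 0.5319
Is 0.5319 in (0.68, 0.8)? 0

0


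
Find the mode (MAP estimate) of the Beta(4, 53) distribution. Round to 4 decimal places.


For Beta(a,b) with a,b > 1:
Mode = (a-1)/(a+b-2) = (4-1)/(57-2)
= 3/55 = 0.0545

0.0545


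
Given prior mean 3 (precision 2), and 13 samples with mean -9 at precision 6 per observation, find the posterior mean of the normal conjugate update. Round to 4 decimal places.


The posterior mean is a precision-weighted average of prior and data.
Post. prec. = 2 + 78 = 80
Post. mean = (6 + -702)/80 = -696/80 = -8.7

-8.7


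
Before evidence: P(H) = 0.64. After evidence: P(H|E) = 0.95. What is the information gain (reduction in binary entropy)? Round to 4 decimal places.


Prior entropy = 0.9427
Posterior entropy = 0.2864
Information gain = 0.9427 - 0.2864 = 0.6563

0.6563


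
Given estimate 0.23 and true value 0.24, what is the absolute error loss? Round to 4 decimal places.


Absolute error = |estimate - true|
= |-0.01| = 0.01

0.01


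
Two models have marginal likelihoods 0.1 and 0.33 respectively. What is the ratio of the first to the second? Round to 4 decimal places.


Evidence ratio = 0.1 / 0.33
= 0.303

0.303


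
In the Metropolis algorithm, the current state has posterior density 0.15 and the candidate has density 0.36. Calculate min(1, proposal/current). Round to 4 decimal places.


Ratio = 0.36/0.15 = 2.4
Acceptance probability = min(1, 2.4)
= 1.0

1.0


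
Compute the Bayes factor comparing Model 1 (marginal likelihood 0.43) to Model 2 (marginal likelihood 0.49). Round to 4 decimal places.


BF12 = marginal likelihood of M1 / marginal likelihood of M2
= 0.43/0.49
= 0.8776

0.8776


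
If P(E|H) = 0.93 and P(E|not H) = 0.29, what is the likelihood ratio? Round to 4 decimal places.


Likelihood ratio = P(E|H) / P(E|not H)
= 0.93 / 0.29
= 3.2069

3.2069


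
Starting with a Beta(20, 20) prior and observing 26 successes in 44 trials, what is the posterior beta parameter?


Posterior beta = prior beta + failures
Failures = 44 - 26 = 18
beta_post = 20 + 18 = 38

38


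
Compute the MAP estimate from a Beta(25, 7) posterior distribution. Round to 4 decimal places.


MAP = mode of Beta distribution
= (alpha - 1)/(alpha + beta - 2)
= (25-1)/(25+7-2)
= 24/30 = 0.8

0.8


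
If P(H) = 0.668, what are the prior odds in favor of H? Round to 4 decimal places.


Prior odds = P(H) / (1 - P(H))
= 0.668 / 0.332
= 2.012

2.012


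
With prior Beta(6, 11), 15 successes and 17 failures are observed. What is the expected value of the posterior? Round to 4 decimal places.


Posterior = Beta(21, 28)
E[theta] = alpha/(alpha+beta)
= 21/49 = 0.4286

0.4286


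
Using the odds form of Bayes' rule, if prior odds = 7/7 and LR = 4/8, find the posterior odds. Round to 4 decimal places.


Bayes' rule in odds form: posterior odds = prior odds * LR
= (7 * 4) / (7 * 8)
= 28/56 = 0.5

0.5


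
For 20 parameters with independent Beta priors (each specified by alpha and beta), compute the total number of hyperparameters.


A Beta prior has 2 hyperparameters per parameter.
Total = 20 * 2 = 40

40


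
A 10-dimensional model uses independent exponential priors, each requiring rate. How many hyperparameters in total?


Per parameter: 1 (rate).
Total = 10 * 1 = 10

10


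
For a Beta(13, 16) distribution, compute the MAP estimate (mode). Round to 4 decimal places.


MAP = mode = (a-1)/(a+b-2)
= (13-1)/(13+16-2)
= 12/27 = 0.4444

0.4444


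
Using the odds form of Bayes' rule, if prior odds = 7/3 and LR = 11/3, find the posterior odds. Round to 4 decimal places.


Bayes' rule in odds form: posterior odds = prior odds * LR
= (7 * 11) / (3 * 3)
= 77/9 = 8.5556

8.5556


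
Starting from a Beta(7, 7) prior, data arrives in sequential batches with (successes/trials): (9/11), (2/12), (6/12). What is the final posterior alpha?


In sequential Bayesian updating, we sum all successes.
Total successes = 17
Final alpha = 7 + 17 = 24

24


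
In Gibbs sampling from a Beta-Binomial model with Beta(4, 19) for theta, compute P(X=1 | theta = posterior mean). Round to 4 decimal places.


Posterior mean = alpha/(alpha+beta) = 4/23 = 0.1739
P(X=1|theta=mean) = theta = 0.1739

0.1739


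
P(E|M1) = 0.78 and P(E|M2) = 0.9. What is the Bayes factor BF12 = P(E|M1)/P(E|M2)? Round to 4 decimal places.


Bayes factor BF12 = P(E|M1) / P(E|M2)
= 0.78 / 0.9
= 0.8667

0.8667


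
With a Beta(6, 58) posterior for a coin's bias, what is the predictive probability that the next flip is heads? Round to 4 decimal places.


The predictive probability equals the posterior mean.
P(next = heads) = alpha / (alpha + beta)
= 6 / 64 = 0.0938

0.0938


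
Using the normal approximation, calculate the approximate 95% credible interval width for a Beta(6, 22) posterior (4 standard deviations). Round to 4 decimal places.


Var(Beta) = 6*22/(28^2 * 29) = 0.0058
SD = 0.0762
Width ~ 4*SD = 0.3048

0.3048


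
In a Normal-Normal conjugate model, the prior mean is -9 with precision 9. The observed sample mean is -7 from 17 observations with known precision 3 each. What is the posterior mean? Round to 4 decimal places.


Posterior precision = tau0 + n*tau = 9 + 17*3 = 60
Posterior mean = (tau0*mu0 + n*tau*xbar) / posterior_precision
= (9*-9 + 17*3*-7) / 60
= -438 / 60 = -7.3

-7.3


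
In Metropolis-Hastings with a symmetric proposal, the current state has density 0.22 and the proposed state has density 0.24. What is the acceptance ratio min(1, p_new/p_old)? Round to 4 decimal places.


Ratio = p_new / p_old = 0.24 / 0.22 = 1.0909
Acceptance = min(1, 1.0909) = 1.0

1.0


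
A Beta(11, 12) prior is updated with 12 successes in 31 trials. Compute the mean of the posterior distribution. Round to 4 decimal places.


After update: Beta(23, 31)
Mean = 23 / (23 + 31) = 23 / 54
= 0.4259

0.4259


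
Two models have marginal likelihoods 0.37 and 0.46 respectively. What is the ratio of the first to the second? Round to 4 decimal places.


Evidence ratio = 0.37 / 0.46
= 0.8043

0.8043


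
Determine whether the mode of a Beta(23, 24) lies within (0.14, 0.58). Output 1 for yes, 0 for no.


First find the mode: (a-1)/(a+b-2) = 0.4889
Is 0.4889 in (0.14, 0.58)? 1

1


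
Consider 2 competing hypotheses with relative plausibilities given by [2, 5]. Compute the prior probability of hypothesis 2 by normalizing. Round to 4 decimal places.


Sum of weights = 2 + 5 = 7
Normalized prior for H2 = 5 / 7
= 0.7143

0.7143


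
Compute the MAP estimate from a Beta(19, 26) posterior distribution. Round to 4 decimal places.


MAP = mode of Beta distribution
= (alpha - 1)/(alpha + beta - 2)
= (19-1)/(19+26-2)
= 18/43 = 0.4186

0.4186


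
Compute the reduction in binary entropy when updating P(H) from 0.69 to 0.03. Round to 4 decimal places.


H_before = -p*log2(p) - (1-p)*log2(1-p) for p=0.69: 0.8932
H_after for p=0.03: 0.1944
Reduction = 0.8932 - 0.1944 = 0.6988

0.6988


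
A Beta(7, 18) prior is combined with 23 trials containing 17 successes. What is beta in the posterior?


In conjugate updating:
beta_posterior = beta_prior + (n - k)
= 18 + (23 - 17)
= 18 + 6 = 24

24


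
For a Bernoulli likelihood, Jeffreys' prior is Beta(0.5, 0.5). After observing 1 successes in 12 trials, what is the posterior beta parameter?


Jeffreys' prior for Bernoulli is Beta(0.5, 0.5).
Posterior is Beta(0.5 + k, 0.5 + n - k).
Posterior beta = 0.5 + (n - k) = 0.5 + 11 = 11.5

11.5


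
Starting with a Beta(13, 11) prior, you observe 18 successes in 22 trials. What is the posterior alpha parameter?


For a Beta-Binomial conjugate model:
Posterior alpha = prior alpha + number of successes
= 13 + 18 = 31

31


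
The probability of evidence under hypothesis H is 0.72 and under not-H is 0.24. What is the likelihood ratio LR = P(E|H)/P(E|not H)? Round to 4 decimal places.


LR = 0.72 / 0.24
= 3.0

3.0


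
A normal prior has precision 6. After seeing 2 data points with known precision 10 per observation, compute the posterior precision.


In the conjugate normal model, precisions add:
tau_posterior = tau_prior + n * tau_data
= 6 + 2*10 = 26

26


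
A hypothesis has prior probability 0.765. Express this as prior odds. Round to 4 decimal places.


Odds = P(H) / P(not H) = 0.765 / 0.235
= 3.2553

3.2553


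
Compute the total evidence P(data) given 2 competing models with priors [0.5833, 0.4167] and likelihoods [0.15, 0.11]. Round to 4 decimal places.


Marginal likelihood = sum P(model_i) * P(data|model_i)
Model 1: 0.5833 * 0.15 = 0.0875
Model 2: 0.4167 * 0.11 = 0.0458
Total = 0.1333

0.1333


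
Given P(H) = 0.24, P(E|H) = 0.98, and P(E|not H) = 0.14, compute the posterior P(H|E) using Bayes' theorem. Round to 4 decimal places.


By Bayes' theorem: P(H|E) = P(E|H)*P(H) / P(E)
P(E) = P(E|H)*P(H) + P(E|not H)*P(not H)
P(E) = 0.98*0.24 + 0.14*0.76 = 0.3416
P(H|E) = 0.98*0.24 / 0.3416 = 0.6885

0.6885


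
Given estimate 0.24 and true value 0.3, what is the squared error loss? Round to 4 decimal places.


Squared error = (estimate - true)^2
Difference = -0.06
Loss = -0.06^2 = 0.0036

0.0036


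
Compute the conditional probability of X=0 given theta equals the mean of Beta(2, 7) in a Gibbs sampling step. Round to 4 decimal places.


Mean of Beta(2, 7) = 0.2222
P(X=0 | theta=0.2222) = 0.7778

0.7778


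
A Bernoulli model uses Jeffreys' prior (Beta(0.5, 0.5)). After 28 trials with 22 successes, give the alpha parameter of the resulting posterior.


Posterior = Beta(prior_alpha + successes, prior_beta + failures)
= Beta(0.5 + 22, 0.5 + 6)
Posterior alpha = 0.5 + k = 0.5 + 22 = 22.5

22.5


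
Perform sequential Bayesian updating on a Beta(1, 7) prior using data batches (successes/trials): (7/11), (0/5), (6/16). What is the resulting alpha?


Accumulate successes: 13
Posterior alpha = prior alpha + sum of successes
= 1 + 13 = 14

14


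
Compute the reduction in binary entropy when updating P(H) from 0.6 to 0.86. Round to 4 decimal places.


H_before = -p*log2(p) - (1-p)*log2(1-p) for p=0.6: 0.971
H_after for p=0.86: 0.5842
Reduction = 0.971 - 0.5842 = 0.3867

0.3867


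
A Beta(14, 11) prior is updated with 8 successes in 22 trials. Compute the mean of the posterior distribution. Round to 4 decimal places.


After update: Beta(22, 25)
Mean = 22 / (22 + 25) = 22 / 47
= 0.4681

0.4681


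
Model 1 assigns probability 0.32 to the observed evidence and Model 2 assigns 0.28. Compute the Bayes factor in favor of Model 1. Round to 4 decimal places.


BF = P(data|M1) / P(data|M2)
= 0.32 / 0.28 = 1.1429

1.1429


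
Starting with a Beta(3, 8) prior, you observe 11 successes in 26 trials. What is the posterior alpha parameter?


For a Beta-Binomial conjugate model:
Posterior alpha = prior alpha + number of successes
= 3 + 11 = 14

14


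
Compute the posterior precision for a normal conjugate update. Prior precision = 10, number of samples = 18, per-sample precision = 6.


tau_post = tau_0 + n * tau
= 10 + 18 * 6 = 118

118


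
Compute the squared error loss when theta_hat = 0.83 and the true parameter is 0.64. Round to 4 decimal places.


L = (theta_hat - theta_true)^2
= (0.83 - 0.64)^2
= 0.19^2 = 0.0361

0.0361


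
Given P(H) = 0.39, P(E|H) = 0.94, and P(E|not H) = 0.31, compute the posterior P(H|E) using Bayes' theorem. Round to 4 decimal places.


By Bayes' theorem: P(H|E) = P(E|H)*P(H) / P(E)
P(E) = P(E|H)*P(H) + P(E|not H)*P(not H)
P(E) = 0.94*0.39 + 0.31*0.61 = 0.5557
P(H|E) = 0.94*0.39 / 0.5557 = 0.6597

0.6597


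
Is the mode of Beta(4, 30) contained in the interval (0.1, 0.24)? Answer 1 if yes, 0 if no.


Mode = (a-1)/(a+b-2) = 3/32 = 0.0938
Interval: (0.1, 0.24)
Contains mode? 0

0


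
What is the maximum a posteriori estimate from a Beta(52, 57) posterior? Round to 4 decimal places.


The MAP estimate equals the mode of the distribution.
Mode of Beta(a,b) = (a-1)/(a+b-2)
= 51/107
= 0.4766

0.4766


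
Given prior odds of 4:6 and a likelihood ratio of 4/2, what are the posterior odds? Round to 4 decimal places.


Posterior odds = prior odds * LR
Prior odds = 4/6 = 0.6667
LR = 4/2 = 2.0
Posterior odds = 0.6667 * 2.0 = 1.3333

1.3333


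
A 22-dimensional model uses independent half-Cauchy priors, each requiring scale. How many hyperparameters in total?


Per parameter: 1 (scale).
Total = 22 * 1 = 22

22


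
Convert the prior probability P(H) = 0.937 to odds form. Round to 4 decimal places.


P(not H) = 1 - 0.937 = 0.063
Odds = 0.937 / 0.063 = 14.873

14.873


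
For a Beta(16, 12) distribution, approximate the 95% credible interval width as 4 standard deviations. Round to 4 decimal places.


Variance of Beta(a,b) = ab / ((a+b)^2 * (a+b+1))
= 16*12 / ((28)^2 * 29)
= 0.0084
SD = sqrt(0.0084) = 0.0919
Width = 4 * SD = 0.3676

0.3676


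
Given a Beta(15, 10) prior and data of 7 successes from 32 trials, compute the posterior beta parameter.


Number of failures = 32 - 7 = 25
Posterior beta = 10 + 25 = 35

35


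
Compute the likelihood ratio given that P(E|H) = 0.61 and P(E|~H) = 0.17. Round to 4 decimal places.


LR = P(E|H) / P(E|~H)
= 0.61 / 0.17 = 3.5882

3.5882


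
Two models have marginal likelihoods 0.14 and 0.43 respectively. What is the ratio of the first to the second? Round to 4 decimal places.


Evidence ratio = 0.14 / 0.43
= 0.3256

0.3256


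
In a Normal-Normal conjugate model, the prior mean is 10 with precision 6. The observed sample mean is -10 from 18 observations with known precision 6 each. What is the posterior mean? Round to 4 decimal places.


Posterior precision = tau0 + n*tau = 6 + 18*6 = 114
Posterior mean = (tau0*mu0 + n*tau*xbar) / posterior_precision
= (6*10 + 18*6*-10) / 114
= -1020 / 114 = -8.9474

-8.9474


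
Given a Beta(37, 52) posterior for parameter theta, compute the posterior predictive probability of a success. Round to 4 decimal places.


For a Beta-Bernoulli model, the predictive probability is the mean:
P(success) = 37/(37+52) = 37/89 = 0.4157

0.4157


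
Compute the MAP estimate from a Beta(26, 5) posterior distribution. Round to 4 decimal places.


MAP = mode of Beta distribution
= (alpha - 1)/(alpha + beta - 2)
= (26-1)/(26+5-2)
= 25/29 = 0.8621

0.8621


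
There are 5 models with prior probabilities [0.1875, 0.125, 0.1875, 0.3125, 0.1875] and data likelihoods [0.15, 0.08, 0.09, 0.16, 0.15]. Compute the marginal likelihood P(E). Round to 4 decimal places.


P(E) = sum over models of P(M_i) * P(E|M_i)
= 0.1875*0.15 + 0.125*0.08 + 0.1875*0.09 + 0.3125*0.16 + 0.1875*0.15
= 0.1331

0.1331


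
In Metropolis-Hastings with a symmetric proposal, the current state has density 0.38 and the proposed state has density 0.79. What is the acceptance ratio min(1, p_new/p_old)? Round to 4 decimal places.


Ratio = p_new / p_old = 0.79 / 0.38 = 2.0789
Acceptance = min(1, 2.0789) = 1.0

1.0


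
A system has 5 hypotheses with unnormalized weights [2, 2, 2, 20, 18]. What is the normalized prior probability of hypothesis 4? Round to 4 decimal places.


The normalized prior is the weight divided by the total.
Total weight = 44
P(H4) = 20 / 44 = 0.4545

0.4545


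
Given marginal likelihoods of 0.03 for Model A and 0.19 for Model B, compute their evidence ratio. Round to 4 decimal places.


Ratio = ML(A) / ML(B) = 0.03/0.19
= 0.1579

0.1579


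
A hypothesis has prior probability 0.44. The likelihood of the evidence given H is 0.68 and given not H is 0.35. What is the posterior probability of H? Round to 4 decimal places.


Using Bayes' theorem:
P(E) = 0.44 * 0.68 + 0.56 * 0.35
P(E) = 0.4952
P(H|E) = (0.44 * 0.68) / 0.4952 = 0.6042

0.6042


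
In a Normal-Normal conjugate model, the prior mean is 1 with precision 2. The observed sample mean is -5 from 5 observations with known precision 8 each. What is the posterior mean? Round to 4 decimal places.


Posterior precision = tau0 + n*tau = 2 + 5*8 = 42
Posterior mean = (tau0*mu0 + n*tau*xbar) / posterior_precision
= (2*1 + 5*8*-5) / 42
= -198 / 42 = -4.7143

-4.7143


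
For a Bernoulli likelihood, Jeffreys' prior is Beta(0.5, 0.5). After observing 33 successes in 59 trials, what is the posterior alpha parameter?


Jeffreys' prior for Bernoulli is Beta(0.5, 0.5).
Posterior is Beta(0.5 + k, 0.5 + n - k).
Posterior alpha = 0.5 + k = 0.5 + 33 = 33.5

33.5


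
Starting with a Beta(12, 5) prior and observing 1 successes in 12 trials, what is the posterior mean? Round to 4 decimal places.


Posterior parameters: alpha = 12 + 1 = 13
beta = 5 + 11 = 16
Posterior mean = alpha / (alpha + beta) = 13 / 29
= 0.4483

0.4483


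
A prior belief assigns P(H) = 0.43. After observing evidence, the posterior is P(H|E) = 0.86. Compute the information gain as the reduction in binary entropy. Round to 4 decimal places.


H(prior) = -0.43*log2(0.43) - 0.57*log2(0.57)
= 0.9858
H(post) = -0.86*log2(0.86) - 0.14*log2(0.14)
= 0.5842
IG = 0.9858 - 0.5842 = 0.4016

0.4016


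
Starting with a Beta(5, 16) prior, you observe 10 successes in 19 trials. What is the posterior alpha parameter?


For a Beta-Binomial conjugate model:
Posterior alpha = prior alpha + number of successes
= 5 + 10 = 15

15


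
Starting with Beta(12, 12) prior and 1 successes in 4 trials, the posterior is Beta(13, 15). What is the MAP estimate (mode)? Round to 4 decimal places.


The mode of Beta(a, b) when a > 1 and b > 1 is (a-1)/(a+b-2)
= (13 - 1) / (13 + 15 - 2)
= 12 / 26
= 0.4615

0.4615


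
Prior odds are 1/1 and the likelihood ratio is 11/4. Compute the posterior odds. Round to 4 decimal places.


Posterior odds = prior odds * likelihood ratio
= (1/1) * (11/4)
= 11 / 4
= 2.75

2.75


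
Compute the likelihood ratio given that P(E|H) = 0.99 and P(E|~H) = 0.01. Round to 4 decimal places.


LR = P(E|H) / P(E|~H)
= 0.99 / 0.01 = 99.0

99.0


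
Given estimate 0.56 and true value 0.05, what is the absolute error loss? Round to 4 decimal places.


Absolute error = |estimate - true|
= |0.51| = 0.51

0.51


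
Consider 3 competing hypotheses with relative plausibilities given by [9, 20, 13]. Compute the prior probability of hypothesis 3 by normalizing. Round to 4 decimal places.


Sum of weights = 9 + 20 + 13 = 42
Normalized prior for H3 = 13 / 42
= 0.3095

0.3095


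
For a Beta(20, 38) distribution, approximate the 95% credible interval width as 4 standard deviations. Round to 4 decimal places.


Variance of Beta(a,b) = ab / ((a+b)^2 * (a+b+1))
= 20*38 / ((58)^2 * 59)
= 0.0038
SD = sqrt(0.0038) = 0.0619
Width = 4 * SD = 0.2475

0.2475


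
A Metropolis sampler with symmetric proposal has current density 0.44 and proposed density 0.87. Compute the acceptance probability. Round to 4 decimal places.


For symmetric proposals, acceptance = min(1, pi(x*)/pi(x))
= min(1, 0.87/0.44)
= min(1, 1.9773) = 1.0

1.0


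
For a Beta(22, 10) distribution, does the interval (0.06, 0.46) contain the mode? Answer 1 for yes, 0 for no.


Mode of Beta(a,b) = (a-1)/(a+b-2)
= (22-1)/(22+10-2) = 0.7
Check: 0.06 <= 0.7 <= 0.46?
Result: 0

0


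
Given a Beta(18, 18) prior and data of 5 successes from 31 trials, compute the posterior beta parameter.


Number of failures = 31 - 5 = 26
Posterior beta = 18 + 26 = 44

44


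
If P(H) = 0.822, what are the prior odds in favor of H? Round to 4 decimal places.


Prior odds = P(H) / (1 - P(H))
= 0.822 / 0.178
= 4.618

4.618


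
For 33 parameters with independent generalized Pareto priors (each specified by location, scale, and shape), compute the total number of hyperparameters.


A generalized Pareto prior has 3 hyperparameters per parameter.
Total = 33 * 3 = 99

99


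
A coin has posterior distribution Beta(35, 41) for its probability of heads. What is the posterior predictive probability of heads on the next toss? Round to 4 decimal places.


Posterior predictive = E[theta] = alpha/(alpha+beta)
= 35/76
= 0.4605

0.4605


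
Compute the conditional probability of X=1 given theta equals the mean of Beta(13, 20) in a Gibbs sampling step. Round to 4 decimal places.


Mean of Beta(13, 20) = 0.3939
P(X=1 | theta=0.3939) = 0.3939

0.3939


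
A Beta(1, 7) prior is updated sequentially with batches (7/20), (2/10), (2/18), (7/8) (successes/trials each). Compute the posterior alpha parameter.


Sequential conjugate updating is equivalent to a single batch update.
Total successes across all batches = 18
alpha_posterior = alpha_prior + total_successes = 1 + 18
= 19

19


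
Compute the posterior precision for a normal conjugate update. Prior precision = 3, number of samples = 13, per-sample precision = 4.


tau_post = tau_0 + n * tau
= 3 + 13 * 4 = 55

55


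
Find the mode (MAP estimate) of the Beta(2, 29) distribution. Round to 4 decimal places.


For Beta(a,b) with a,b > 1:
Mode = (a-1)/(a+b-2) = (2-1)/(31-2)
= 1/29 = 0.0345

0.0345


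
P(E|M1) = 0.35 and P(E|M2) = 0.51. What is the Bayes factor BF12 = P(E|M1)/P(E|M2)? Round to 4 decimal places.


Bayes factor BF12 = P(E|M1) / P(E|M2)
= 0.35 / 0.51
= 0.6863

0.6863


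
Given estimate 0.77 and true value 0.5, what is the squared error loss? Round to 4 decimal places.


Squared error = (estimate - true)^2
Difference = 0.27
Loss = 0.27^2 = 0.0729

0.0729


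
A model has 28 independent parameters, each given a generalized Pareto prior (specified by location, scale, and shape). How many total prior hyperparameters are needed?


Each generalized Pareto prior needs 3 hyperparameters (location, scale, and shape).
Total = 3 * 28 = 84

84


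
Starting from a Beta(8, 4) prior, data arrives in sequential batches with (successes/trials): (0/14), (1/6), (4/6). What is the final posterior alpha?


In sequential Bayesian updating, we sum all successes.
Total successes = 5
Final alpha = 8 + 5 = 13

13


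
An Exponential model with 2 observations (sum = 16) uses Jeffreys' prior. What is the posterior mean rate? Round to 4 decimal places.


Posterior Gamma(2, 16)
E[lambda] = 2/16 = 0.125

0.125


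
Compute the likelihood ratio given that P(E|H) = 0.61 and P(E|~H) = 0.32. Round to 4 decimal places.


LR = P(E|H) / P(E|~H)
= 0.61 / 0.32 = 1.9062

1.9062


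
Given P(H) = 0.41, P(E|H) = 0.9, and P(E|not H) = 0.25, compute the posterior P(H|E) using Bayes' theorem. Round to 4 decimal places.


By Bayes' theorem: P(H|E) = P(E|H)*P(H) / P(E)
P(E) = P(E|H)*P(H) + P(E|not H)*P(not H)
P(E) = 0.9*0.41 + 0.25*0.59 = 0.5165
P(H|E) = 0.9*0.41 / 0.5165 = 0.7144

0.7144


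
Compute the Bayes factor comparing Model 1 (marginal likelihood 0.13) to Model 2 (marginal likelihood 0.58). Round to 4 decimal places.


BF12 = marginal likelihood of M1 / marginal likelihood of M2
= 0.13/0.58
= 0.2241

0.2241


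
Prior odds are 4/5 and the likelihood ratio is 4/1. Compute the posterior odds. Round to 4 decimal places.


Posterior odds = prior odds * likelihood ratio
= (4/5) * (4/1)
= 16 / 5
= 3.2

3.2


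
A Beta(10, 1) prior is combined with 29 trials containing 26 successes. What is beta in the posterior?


In conjugate updating:
beta_posterior = beta_prior + (n - k)
= 1 + (29 - 26)
= 1 + 3 = 4

4


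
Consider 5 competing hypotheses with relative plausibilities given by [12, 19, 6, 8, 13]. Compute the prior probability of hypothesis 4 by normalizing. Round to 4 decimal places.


Sum of weights = 12 + 19 + 6 + 8 + 13 = 58
Normalized prior for H4 = 8 / 58
= 0.1379

0.1379


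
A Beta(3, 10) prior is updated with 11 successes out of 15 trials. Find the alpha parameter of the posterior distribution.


In the Beta-Binomial conjugate update:
alpha_post = alpha_prior + successes
= 3 + 11
= 14

14


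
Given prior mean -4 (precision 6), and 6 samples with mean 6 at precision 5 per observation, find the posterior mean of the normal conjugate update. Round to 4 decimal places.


The posterior mean is a precision-weighted average of prior and data.
Post. prec. = 6 + 30 = 36
Post. mean = (-24 + 180)/36 = 156/36 = 4.3333

4.3333


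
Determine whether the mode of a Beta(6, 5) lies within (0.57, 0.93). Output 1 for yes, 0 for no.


First find the mode: (a-1)/(a+b-2) = 0.5556
Is 0.5556 in (0.57, 0.93)? 0

0


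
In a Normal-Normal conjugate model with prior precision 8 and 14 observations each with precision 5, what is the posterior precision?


Posterior precision = prior precision + n * observation precision
= 8 + 14 * 5
= 8 + 70 = 78

78
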